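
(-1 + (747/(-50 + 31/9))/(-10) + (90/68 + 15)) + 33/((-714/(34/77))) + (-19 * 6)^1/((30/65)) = -401542203/1745135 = -230.09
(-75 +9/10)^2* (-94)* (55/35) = -811071.08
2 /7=0.29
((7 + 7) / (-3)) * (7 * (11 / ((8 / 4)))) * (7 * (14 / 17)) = -52822 / 51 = -1035.73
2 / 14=1 / 7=0.14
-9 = -9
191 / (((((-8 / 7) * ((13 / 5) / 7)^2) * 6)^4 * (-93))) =-1032689787262109375 / 402712135027458048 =-2.56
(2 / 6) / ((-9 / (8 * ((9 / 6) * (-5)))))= 20 / 9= 2.22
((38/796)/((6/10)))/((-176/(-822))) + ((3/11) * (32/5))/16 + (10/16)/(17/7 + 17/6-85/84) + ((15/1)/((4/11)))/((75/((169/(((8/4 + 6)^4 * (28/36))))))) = 14018477327/21339422720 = 0.66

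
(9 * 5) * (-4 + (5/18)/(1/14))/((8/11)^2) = -605/64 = -9.45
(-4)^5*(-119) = 121856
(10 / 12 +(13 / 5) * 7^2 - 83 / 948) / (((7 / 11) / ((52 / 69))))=12408539 / 81765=151.76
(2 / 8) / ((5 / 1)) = 1 / 20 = 0.05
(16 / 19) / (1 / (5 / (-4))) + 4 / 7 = -64 / 133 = -0.48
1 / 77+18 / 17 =1403 / 1309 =1.07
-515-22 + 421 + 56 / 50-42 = -3922 / 25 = -156.88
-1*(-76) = 76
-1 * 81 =-81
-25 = -25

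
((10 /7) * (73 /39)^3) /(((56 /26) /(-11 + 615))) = 587415670 /223587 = 2627.24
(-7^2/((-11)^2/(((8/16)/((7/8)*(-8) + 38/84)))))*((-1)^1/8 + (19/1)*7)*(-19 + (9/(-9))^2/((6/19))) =-6927571/106480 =-65.06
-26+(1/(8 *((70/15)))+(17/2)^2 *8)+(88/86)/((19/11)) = 50566867/91504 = 552.62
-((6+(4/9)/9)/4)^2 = -60025/26244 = -2.29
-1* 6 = -6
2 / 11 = 0.18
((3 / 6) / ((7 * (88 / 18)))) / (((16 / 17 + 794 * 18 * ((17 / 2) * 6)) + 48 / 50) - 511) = 3825 / 190690643528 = 0.00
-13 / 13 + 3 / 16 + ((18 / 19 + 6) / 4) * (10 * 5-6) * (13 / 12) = 24921 / 304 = 81.98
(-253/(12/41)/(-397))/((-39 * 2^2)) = -10373/743184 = -0.01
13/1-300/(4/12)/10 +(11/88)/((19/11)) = -11693/152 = -76.93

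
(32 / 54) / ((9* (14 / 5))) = 40 / 1701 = 0.02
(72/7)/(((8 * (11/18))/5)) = 810/77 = 10.52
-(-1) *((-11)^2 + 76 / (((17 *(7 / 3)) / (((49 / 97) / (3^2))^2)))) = 522592519 / 4318731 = 121.01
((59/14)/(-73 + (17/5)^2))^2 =2175625/462422016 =0.00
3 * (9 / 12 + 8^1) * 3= 315 / 4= 78.75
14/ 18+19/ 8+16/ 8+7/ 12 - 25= -1387/ 72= -19.26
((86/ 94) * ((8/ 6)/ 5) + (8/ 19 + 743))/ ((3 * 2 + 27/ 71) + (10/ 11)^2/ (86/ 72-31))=117.07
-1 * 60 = -60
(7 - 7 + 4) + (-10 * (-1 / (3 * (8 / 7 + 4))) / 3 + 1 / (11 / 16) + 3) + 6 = 26143 / 1782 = 14.67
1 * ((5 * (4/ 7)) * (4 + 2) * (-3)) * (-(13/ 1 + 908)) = 331560/ 7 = 47365.71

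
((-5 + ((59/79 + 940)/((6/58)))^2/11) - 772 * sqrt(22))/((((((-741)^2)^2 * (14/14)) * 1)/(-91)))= -0.00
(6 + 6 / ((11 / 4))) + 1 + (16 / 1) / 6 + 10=721 / 33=21.85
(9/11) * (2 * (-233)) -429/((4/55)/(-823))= 213588759/44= 4854289.98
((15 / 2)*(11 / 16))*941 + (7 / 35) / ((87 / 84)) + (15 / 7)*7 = 22583921 / 4640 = 4867.22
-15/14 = -1.07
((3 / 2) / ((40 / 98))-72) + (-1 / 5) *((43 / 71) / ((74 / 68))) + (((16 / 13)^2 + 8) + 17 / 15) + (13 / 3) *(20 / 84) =-63498346241 / 1118786760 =-56.76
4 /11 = 0.36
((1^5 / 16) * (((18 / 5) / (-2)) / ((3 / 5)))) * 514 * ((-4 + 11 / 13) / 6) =10537 / 208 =50.66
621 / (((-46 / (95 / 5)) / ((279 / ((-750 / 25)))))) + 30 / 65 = 620337 / 260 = 2385.91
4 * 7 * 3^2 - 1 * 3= 249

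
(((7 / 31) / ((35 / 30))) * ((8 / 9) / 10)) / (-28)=-2 / 3255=-0.00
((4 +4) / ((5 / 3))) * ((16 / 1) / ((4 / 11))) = 1056 / 5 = 211.20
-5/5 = -1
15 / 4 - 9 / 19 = 249 / 76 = 3.28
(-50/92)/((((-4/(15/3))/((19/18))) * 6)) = 2375/19872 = 0.12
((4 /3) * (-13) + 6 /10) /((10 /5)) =-251 /30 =-8.37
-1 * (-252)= 252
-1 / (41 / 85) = -85 / 41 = -2.07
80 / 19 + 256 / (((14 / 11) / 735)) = 147844.21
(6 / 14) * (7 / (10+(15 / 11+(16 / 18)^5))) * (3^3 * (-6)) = -315675954 / 7741573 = -40.78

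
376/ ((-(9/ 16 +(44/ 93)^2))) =-52032384/ 108817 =-478.16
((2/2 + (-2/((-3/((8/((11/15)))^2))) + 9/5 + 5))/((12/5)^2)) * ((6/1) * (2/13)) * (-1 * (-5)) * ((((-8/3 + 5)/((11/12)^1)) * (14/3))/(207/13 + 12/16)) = 172215400/3461931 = 49.75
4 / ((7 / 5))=20 / 7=2.86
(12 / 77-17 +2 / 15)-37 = -62036 / 1155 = -53.71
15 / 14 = 1.07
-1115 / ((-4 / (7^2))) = 54635 / 4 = 13658.75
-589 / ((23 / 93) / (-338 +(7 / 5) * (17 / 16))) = 1474651617 / 1840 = 801441.10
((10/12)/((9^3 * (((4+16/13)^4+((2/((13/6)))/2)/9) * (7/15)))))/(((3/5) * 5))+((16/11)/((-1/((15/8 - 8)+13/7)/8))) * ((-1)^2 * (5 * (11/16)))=111766612079845/654699815532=170.71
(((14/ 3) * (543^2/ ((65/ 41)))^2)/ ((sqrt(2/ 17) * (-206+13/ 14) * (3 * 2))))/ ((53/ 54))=-4773883899257046 * sqrt(34)/ 71432075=-389688908.91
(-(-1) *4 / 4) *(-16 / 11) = -16 / 11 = -1.45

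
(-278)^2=77284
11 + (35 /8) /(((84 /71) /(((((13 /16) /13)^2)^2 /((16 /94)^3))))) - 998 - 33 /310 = -492846616193633 /499289948160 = -987.10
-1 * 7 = -7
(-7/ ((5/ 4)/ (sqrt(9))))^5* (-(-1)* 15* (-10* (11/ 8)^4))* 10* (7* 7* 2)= 17579824885854/ 25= 703192995434.16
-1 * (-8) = 8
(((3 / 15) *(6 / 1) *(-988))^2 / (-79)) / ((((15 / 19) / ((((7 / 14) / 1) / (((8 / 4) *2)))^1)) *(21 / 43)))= -398754824 / 69125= -5768.61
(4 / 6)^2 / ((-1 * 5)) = -4 / 45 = -0.09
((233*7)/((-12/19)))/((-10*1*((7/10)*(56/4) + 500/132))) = 17941/944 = 19.01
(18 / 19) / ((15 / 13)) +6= 648 / 95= 6.82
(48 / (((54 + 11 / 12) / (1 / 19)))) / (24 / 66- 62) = -1056 / 1414873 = -0.00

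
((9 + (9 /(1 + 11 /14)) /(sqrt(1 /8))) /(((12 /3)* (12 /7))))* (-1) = -147* sqrt(2) /100-21 /16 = -3.39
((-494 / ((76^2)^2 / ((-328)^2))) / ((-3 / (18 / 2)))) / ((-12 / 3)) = -65559 / 54872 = -1.19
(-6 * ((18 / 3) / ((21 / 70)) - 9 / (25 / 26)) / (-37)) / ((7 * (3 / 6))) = 456 / 925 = 0.49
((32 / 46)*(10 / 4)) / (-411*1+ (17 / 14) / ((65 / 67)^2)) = -2366000 / 557389751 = -0.00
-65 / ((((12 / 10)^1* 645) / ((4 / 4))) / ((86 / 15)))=-13 / 27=-0.48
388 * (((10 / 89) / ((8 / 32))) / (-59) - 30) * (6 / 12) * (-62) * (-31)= -58752810760 / 5251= -11188880.36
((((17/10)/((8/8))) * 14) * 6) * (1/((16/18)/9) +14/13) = 1599.63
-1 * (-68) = 68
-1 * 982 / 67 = -982 / 67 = -14.66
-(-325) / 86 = 325 / 86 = 3.78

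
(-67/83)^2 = 4489/6889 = 0.65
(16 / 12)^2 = 1.78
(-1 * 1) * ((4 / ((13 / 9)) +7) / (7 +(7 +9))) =-127 / 299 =-0.42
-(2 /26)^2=-1 /169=-0.01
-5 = -5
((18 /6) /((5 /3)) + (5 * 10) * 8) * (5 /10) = 2009 /10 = 200.90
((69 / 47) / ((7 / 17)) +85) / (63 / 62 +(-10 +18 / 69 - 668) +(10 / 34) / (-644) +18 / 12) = -1412726792 / 10770648733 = -0.13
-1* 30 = -30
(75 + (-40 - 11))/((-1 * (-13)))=24/13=1.85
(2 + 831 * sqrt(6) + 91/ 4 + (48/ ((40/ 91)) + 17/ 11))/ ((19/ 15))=89427/ 836 + 12465 * sqrt(6)/ 19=1713.96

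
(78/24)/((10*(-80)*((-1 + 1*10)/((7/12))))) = -91/345600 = -0.00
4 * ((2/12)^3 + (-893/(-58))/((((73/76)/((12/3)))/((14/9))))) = 45609413/114318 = 398.97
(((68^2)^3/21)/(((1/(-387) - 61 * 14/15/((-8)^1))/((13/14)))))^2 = 9512074321423852795173273600/25189181521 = 377625383083357422.73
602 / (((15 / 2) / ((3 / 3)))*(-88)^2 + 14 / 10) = 0.01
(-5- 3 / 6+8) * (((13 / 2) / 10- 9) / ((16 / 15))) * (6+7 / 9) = -50935 / 384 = -132.64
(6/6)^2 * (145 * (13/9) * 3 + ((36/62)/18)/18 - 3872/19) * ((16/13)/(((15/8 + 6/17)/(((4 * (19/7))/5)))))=19588495616/38464335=509.26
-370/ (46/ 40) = -7400/ 23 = -321.74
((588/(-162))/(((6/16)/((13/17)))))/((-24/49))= 62426/4131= 15.11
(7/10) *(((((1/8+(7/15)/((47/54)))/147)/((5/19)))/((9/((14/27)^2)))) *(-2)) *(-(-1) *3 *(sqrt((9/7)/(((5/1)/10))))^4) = -47234/3331125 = -0.01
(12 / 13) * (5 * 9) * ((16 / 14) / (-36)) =-120 / 91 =-1.32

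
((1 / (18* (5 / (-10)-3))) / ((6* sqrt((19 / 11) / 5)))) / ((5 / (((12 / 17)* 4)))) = -8* sqrt(1045) / 101745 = -0.00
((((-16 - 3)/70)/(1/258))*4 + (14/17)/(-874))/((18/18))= -72834161/260015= -280.12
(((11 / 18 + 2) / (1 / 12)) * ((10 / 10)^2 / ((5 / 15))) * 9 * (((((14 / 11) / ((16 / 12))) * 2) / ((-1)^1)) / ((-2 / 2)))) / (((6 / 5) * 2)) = 672.95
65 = 65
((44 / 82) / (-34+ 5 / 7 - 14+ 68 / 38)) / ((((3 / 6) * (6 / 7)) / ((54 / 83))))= -0.02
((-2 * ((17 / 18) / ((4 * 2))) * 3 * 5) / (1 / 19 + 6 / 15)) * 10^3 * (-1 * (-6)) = -2018750 / 43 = -46947.67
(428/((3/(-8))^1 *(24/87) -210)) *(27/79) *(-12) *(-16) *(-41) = 293121792/53483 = 5480.65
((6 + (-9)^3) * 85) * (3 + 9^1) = -737460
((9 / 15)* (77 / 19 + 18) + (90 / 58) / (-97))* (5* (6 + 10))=56506656 / 53447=1057.25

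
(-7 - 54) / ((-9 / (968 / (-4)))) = -14762 / 9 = -1640.22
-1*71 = -71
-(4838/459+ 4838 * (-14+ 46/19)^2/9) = -11943865718/165699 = -72081.70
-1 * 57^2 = -3249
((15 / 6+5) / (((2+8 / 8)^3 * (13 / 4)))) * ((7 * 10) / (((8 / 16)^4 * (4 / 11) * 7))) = 4400 / 117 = 37.61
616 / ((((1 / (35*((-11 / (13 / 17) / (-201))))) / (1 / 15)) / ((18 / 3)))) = 1612688 / 2613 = 617.18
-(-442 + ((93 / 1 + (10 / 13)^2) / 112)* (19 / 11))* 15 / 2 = 1375911195 / 416416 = 3304.17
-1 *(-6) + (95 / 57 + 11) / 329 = 5960 / 987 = 6.04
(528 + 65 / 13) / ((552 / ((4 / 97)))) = 533 / 13386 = 0.04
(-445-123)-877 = -1445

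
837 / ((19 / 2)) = 1674 / 19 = 88.11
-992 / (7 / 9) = -8928 / 7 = -1275.43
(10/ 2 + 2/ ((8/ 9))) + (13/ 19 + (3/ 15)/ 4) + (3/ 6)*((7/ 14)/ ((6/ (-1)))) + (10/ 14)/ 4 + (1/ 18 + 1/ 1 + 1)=487259/ 47880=10.18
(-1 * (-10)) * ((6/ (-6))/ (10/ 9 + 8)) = -45/ 41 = -1.10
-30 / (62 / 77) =-37.26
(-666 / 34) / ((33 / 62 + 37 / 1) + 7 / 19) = -0.52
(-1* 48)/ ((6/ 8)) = -64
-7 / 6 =-1.17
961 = 961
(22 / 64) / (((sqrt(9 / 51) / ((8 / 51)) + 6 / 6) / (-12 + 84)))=-1584 / 395 + 594 * sqrt(51) / 395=6.73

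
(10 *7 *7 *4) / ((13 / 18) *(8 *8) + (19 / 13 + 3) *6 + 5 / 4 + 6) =917280 / 37553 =24.43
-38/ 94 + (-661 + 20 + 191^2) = 1684461/ 47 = 35839.60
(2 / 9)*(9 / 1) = 2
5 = 5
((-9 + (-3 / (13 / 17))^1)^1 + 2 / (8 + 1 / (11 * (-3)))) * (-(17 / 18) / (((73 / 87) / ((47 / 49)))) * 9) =1505860119 / 12229763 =123.13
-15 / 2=-7.50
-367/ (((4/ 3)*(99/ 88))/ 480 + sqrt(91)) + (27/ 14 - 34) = -37580800*sqrt(91)/ 9318399 - 4182316991/ 130457586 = -70.53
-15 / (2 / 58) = -435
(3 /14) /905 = 3 /12670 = 0.00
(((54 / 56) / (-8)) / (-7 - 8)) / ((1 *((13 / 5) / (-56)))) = -9 / 52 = -0.17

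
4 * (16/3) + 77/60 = 1357/60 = 22.62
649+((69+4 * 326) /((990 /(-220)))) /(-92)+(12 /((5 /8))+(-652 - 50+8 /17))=-1056157 /35190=-30.01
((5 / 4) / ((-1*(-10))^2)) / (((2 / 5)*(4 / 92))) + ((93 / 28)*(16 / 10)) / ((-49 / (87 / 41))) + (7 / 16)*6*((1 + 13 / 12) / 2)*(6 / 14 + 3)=22193921 / 2250080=9.86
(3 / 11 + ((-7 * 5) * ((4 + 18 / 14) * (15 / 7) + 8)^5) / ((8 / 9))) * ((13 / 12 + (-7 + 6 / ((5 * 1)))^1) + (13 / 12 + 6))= -8922615672293525729 / 35511174160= -251262197.98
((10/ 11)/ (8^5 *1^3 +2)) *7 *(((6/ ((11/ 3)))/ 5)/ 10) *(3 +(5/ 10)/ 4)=63/ 3172136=0.00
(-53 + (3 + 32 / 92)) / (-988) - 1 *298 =-297.95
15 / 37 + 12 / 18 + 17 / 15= 408 / 185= 2.21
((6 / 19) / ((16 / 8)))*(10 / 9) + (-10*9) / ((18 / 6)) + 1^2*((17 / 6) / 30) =-29.73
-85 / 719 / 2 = -85 / 1438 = -0.06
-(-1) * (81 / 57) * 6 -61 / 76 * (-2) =385 / 38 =10.13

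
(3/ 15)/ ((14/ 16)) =8/ 35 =0.23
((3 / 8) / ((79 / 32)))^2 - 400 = -399.98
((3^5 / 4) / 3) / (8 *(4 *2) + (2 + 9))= 0.27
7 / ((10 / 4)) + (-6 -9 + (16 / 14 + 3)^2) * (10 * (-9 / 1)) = -191.89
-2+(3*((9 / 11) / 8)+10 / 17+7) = 8819 / 1496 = 5.90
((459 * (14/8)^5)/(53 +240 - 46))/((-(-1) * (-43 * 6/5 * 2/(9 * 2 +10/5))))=-5.91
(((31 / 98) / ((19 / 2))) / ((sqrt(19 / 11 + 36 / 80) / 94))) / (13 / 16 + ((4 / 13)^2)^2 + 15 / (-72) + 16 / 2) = 7989768384 * sqrt(26345) / 5265757318969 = 0.25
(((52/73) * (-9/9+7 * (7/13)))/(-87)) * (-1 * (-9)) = -432/2117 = -0.20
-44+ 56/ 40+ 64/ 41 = -8413/ 205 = -41.04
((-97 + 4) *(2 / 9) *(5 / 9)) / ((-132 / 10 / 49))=42.62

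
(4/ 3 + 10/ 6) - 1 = 2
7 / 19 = 0.37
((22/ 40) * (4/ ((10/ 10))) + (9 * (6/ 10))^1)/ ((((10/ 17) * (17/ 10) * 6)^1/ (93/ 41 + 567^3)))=47333147548/ 205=230893402.67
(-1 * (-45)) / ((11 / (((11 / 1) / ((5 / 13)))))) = 117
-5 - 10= -15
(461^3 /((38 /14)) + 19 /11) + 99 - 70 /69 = 520527635611 /14421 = 36095113.77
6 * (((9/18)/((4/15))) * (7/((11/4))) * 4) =1260/11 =114.55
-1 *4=-4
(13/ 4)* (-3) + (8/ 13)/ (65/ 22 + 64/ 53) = -9.60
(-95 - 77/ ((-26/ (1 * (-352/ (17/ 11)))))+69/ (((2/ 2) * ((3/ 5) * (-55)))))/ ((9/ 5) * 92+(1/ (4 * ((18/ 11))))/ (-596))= -402475939200/ 86376057911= -4.66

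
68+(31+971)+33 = 1103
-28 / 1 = -28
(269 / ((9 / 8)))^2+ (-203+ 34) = 4617415 / 81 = 57005.12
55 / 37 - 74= -2683 / 37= -72.51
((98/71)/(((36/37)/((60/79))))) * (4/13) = 0.33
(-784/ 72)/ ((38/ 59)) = -16.91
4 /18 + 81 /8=745 /72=10.35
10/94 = 5/47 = 0.11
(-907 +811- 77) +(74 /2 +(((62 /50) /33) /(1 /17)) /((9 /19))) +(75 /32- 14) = -34762709 /237600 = -146.31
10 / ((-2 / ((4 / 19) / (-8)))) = 5 / 38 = 0.13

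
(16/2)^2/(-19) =-64/19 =-3.37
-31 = -31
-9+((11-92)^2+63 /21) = 6555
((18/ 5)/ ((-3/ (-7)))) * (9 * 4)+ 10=1562/ 5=312.40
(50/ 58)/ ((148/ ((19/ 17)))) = 475/ 72964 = 0.01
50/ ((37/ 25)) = 1250/ 37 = 33.78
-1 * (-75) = 75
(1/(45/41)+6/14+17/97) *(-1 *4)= -185156/30555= -6.06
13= 13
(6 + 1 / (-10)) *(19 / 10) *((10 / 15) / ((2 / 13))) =14573 / 300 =48.58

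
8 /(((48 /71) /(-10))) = -355 /3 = -118.33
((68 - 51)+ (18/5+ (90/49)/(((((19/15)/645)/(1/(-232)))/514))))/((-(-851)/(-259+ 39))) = 12185691782/22976149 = 530.36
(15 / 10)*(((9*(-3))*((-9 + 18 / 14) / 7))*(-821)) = -1795527 / 49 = -36643.41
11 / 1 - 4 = 7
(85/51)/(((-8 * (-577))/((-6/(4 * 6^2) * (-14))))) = 35/166176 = 0.00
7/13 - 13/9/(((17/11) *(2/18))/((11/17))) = -18426/3757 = -4.90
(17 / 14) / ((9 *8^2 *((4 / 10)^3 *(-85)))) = -25 / 64512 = -0.00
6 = 6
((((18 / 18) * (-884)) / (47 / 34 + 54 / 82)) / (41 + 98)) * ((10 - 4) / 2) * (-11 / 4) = 10166442 / 395455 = 25.71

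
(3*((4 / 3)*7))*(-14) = -392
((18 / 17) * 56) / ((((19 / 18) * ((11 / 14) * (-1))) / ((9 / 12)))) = -53.62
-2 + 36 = 34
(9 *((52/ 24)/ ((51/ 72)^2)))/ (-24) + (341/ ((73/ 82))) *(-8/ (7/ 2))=-129535436/ 147679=-877.14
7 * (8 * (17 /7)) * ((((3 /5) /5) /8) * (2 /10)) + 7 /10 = 1.11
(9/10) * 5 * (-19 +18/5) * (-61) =42273/10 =4227.30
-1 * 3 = -3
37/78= 0.47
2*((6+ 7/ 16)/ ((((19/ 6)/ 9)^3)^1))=295.58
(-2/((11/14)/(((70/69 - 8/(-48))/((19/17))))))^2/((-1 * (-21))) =214996348/623895723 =0.34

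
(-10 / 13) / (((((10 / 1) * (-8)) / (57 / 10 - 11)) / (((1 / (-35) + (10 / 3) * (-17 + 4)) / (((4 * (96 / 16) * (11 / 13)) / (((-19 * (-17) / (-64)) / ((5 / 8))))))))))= -77942807 / 88704000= -0.88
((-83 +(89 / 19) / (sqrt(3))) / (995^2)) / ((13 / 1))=-83 / 12870325 +89 * sqrt(3) / 733608525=-0.00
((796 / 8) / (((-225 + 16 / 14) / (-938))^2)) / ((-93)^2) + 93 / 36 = 236613136085 / 84950097444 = 2.79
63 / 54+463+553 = 6103 / 6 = 1017.17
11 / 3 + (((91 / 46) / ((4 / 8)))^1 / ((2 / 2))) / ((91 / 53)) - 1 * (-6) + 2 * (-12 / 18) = 734 / 69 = 10.64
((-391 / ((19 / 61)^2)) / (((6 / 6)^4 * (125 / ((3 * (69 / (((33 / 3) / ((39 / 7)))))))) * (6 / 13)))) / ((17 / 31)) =-92812452759 / 6949250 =-13355.75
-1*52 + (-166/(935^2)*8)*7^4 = -48648228/874225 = -55.65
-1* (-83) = 83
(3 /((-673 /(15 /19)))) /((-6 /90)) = 675 /12787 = 0.05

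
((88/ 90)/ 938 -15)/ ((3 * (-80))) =316553/ 5065200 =0.06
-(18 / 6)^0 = -1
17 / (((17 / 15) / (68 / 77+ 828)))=957360 / 77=12433.25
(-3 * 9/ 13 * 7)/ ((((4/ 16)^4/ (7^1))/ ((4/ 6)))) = -225792/ 13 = -17368.62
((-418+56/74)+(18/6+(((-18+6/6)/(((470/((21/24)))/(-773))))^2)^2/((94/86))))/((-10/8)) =-113769729772871906864551/434471181260800000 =-261857.94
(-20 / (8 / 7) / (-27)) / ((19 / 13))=455 / 1026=0.44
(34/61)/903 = 0.00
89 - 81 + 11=19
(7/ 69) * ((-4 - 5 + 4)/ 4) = -35/ 276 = -0.13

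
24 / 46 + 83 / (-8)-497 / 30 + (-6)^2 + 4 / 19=9.79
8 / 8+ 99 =100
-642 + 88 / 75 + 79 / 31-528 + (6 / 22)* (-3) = -29848492 / 25575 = -1167.10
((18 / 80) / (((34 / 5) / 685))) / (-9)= -685 / 272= -2.52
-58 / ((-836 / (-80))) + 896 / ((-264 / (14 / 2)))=-18376 / 627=-29.31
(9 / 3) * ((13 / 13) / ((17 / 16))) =48 / 17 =2.82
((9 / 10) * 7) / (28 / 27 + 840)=243 / 32440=0.01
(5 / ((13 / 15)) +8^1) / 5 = 179 / 65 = 2.75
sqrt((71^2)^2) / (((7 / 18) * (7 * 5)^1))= 90738 / 245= 370.36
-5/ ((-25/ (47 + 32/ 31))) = 1489/ 155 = 9.61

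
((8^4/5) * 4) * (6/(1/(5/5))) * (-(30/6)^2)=-491520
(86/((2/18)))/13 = 774/13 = 59.54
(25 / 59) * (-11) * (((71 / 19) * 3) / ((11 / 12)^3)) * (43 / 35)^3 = -29263664448 / 232624315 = -125.80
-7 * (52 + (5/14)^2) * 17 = -173689/28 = -6203.18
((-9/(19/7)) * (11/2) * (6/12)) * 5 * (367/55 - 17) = 8946/19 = 470.84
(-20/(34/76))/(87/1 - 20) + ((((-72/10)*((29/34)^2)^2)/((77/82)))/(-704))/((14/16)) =-1753567853437/2654250608240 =-0.66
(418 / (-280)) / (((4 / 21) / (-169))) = 105963 / 80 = 1324.54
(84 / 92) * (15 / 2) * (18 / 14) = 405 / 46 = 8.80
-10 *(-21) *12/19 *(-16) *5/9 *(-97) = 2172800/19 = 114357.89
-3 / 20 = -0.15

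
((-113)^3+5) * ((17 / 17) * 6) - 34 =-8657386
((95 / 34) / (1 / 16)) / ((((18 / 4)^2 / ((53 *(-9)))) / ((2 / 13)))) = -322240 / 1989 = -162.01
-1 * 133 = -133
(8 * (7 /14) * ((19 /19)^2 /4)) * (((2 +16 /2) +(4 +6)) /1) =20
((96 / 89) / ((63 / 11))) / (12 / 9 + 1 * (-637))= -352 / 1188061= -0.00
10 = 10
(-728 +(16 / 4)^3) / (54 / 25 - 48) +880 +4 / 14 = 3588926 / 4011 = 894.77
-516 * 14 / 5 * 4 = -28896 / 5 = -5779.20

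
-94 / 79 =-1.19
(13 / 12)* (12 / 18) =13 / 18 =0.72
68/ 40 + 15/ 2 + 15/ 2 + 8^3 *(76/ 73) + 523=783101/ 730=1072.74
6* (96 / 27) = 21.33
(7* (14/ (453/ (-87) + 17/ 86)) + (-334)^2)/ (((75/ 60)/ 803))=71651006.54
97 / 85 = 1.14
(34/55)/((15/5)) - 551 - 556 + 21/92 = -16797667/15180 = -1106.57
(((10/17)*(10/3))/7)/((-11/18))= -600/1309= -0.46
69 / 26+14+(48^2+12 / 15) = 301789 / 130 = 2321.45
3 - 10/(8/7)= -23/4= -5.75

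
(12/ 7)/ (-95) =-12/ 665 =-0.02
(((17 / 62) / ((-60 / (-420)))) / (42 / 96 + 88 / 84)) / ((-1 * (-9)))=0.14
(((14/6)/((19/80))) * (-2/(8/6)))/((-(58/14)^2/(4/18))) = 27440/143811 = 0.19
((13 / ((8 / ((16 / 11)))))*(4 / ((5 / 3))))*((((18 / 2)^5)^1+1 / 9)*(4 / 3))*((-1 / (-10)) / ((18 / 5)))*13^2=9340624592 / 4455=2096660.96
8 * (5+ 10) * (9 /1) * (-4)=-4320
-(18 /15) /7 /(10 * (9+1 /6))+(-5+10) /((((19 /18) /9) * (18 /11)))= 4764033 /182875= 26.05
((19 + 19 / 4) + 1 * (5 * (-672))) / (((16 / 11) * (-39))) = 146795 / 2496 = 58.81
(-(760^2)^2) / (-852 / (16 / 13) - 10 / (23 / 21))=475664480.30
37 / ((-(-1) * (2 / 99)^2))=362637 / 4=90659.25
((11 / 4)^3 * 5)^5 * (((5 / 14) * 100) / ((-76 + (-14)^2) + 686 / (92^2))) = 863189172508156007421875 / 238725086838784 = 3615829337.16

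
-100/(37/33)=-3300/37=-89.19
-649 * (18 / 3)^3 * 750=-105138000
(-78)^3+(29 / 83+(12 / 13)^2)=-6656524051 / 14027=-474550.80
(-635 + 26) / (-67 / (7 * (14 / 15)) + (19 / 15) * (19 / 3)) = 2685690 / 9847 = 272.74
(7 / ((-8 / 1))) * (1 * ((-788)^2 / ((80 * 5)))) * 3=-814989 / 200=-4074.94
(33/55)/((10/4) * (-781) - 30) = -6/19825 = -0.00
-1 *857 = -857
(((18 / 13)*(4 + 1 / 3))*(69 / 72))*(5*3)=345 / 4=86.25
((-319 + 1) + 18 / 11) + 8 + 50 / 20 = -305.86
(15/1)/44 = 15/44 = 0.34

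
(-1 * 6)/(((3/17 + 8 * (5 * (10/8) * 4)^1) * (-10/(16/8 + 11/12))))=119/13612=0.01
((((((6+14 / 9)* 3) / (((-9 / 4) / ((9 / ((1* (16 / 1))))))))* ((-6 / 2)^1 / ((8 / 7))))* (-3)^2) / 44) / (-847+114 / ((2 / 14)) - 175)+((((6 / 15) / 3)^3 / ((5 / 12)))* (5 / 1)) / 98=-8253901 / 620928000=-0.01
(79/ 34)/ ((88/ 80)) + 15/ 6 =1725/ 374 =4.61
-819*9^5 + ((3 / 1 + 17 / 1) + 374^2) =-48221235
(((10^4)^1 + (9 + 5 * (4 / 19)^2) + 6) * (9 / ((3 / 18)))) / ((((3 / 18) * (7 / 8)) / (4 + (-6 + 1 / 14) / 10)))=223507008504 / 17689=12635367.09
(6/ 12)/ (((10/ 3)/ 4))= 0.60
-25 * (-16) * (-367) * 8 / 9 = -130488.89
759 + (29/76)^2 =4384825/5776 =759.15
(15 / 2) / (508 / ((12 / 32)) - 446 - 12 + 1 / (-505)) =22725 / 2716894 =0.01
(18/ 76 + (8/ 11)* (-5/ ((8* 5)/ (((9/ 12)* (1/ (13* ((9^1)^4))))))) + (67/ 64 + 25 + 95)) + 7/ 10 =231947801281/ 1901465280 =121.98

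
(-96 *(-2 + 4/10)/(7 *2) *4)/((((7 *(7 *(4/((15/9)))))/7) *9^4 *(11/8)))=1024/3536379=0.00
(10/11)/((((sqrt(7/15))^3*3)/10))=500*sqrt(105)/539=9.51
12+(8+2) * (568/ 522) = 5972/ 261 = 22.88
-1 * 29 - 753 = -782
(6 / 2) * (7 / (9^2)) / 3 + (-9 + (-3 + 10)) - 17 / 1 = -1532 / 81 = -18.91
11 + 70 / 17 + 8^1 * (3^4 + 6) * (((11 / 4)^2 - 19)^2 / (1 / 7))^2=81277179497335 / 139264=583619452.96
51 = 51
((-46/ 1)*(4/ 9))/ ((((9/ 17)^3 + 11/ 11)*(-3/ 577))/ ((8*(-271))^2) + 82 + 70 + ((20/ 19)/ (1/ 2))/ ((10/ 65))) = -23290701067601152/ 188750612883929211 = -0.12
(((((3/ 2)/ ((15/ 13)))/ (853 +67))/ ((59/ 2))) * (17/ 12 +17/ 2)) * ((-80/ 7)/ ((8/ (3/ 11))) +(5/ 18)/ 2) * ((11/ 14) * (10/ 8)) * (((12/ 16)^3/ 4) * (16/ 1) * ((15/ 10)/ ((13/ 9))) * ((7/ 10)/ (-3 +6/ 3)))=63801/ 444661760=0.00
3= 3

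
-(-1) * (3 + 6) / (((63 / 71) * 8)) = 71 / 56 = 1.27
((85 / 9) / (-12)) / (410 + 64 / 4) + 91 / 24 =87181 / 23004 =3.79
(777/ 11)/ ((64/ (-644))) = -125097/ 176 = -710.78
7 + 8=15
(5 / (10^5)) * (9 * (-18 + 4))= -0.01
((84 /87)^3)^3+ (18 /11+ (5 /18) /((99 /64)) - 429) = -5512299004226748121 /12925867064499279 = -426.45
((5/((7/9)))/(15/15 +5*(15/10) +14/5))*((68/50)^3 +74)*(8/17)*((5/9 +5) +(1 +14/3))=1932015264/8404375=229.88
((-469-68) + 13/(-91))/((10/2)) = -752/7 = -107.43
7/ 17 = 0.41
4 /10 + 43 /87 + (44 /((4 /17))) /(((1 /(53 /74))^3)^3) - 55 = -1297675838627124814379 /28945078687159549440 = -44.83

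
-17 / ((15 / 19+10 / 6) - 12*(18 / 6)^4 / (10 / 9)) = 4845 / 248618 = 0.02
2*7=14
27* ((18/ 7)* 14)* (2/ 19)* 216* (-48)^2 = 967458816/ 19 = 50918885.05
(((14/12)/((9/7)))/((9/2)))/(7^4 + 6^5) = 49/2473011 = 0.00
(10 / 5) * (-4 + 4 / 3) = -16 / 3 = -5.33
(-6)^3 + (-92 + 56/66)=-10136/33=-307.15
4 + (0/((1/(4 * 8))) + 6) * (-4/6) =0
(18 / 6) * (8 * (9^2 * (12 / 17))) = 23328 / 17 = 1372.24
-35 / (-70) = 1 / 2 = 0.50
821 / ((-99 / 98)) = -80458 / 99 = -812.71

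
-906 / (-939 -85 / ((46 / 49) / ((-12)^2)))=0.06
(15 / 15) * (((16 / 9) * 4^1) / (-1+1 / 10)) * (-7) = 4480 / 81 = 55.31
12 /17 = 0.71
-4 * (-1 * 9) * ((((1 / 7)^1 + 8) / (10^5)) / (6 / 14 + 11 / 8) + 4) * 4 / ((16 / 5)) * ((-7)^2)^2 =109126681713 / 252500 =432184.88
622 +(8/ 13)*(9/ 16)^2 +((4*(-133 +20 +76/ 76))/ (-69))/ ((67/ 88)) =1212985343/ 1923168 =630.72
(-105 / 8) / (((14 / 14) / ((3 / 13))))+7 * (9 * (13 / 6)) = 133.47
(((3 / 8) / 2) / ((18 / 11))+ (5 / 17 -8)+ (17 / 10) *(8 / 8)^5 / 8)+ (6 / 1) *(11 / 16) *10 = 276389 / 8160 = 33.87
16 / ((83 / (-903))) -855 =-85413 / 83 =-1029.07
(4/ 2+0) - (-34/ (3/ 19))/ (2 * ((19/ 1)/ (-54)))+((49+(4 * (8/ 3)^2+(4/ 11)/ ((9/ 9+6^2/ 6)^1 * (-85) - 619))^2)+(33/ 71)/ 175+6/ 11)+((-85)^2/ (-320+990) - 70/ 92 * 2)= 77976364022644035569/ 138285550569508650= 563.88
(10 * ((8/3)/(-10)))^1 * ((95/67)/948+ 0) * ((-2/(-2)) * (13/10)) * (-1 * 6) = 0.03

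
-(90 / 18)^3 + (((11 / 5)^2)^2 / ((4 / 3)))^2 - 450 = -1664520071 / 6250000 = -266.32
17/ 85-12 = -59/ 5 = -11.80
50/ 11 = 4.55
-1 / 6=-0.17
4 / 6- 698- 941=-1638.33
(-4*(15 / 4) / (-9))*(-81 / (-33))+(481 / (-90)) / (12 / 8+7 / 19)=43246 / 35145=1.23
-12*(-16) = 192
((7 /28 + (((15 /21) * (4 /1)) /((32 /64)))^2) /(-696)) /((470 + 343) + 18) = -6449 /113361696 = -0.00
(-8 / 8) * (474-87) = -387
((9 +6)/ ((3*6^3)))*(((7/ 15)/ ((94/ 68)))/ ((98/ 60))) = 0.00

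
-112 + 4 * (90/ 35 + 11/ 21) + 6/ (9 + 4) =-27070/ 273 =-99.16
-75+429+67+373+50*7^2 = 3244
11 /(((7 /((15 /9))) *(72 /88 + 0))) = 605 /189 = 3.20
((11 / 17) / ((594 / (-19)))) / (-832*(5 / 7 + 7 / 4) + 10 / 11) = 1463 / 144862236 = 0.00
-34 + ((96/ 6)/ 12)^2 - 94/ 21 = -2312/ 63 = -36.70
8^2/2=32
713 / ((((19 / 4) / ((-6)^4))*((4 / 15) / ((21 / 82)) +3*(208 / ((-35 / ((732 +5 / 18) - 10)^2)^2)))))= 9902375582400 / 7056737886523847407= 0.00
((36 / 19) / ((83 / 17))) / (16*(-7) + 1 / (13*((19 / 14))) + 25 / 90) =-143208 / 41206595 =-0.00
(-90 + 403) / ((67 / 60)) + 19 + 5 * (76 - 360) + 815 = -20482 / 67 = -305.70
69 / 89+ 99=8880 / 89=99.78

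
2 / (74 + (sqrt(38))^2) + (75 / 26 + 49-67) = -10991 / 728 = -15.10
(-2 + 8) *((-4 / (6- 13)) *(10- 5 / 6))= 220 / 7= 31.43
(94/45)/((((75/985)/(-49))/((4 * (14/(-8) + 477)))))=-1724933182/675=-2555456.57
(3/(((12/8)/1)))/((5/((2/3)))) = 4/15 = 0.27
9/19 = 0.47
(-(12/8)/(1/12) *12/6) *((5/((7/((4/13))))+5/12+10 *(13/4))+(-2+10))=-134763/91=-1480.91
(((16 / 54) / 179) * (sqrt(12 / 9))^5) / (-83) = -0.00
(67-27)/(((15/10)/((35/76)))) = 700/57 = 12.28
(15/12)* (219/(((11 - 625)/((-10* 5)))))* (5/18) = 45625/7368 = 6.19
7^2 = 49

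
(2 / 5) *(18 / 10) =18 / 25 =0.72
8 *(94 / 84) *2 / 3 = 376 / 63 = 5.97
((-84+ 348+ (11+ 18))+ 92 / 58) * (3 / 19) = 46.51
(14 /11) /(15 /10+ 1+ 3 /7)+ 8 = 3804 /451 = 8.43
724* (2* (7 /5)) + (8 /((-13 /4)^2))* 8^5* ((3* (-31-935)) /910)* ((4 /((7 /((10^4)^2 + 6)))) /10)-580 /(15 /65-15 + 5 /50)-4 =-331139480295180554612 /733193825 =-451639756097.48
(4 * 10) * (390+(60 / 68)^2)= 4517400 / 289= 15631.14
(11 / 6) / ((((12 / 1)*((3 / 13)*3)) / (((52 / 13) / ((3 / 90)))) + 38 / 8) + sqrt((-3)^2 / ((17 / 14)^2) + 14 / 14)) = 517827310 / 944849403-6320600*sqrt(2053) / 944849403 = 0.24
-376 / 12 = -94 / 3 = -31.33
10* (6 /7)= 60 /7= 8.57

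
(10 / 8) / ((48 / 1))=5 / 192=0.03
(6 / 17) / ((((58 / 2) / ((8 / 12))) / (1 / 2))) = 2 / 493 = 0.00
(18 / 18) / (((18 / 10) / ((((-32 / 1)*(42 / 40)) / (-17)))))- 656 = -33400 / 51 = -654.90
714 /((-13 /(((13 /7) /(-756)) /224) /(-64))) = -17 /441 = -0.04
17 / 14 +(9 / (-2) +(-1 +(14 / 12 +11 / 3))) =23 / 42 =0.55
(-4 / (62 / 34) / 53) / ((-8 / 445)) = 7565 / 3286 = 2.30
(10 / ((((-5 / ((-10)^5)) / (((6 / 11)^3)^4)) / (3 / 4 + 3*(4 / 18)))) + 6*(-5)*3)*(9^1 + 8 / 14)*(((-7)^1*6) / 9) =-14931907711181580 / 3138428376721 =-4757.77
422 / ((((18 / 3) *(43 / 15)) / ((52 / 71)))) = 54860 / 3053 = 17.97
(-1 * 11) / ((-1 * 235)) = 11 / 235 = 0.05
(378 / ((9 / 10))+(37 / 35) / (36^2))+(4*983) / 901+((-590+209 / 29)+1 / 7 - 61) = -37128507661 / 169315920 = -219.29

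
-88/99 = -8/9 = -0.89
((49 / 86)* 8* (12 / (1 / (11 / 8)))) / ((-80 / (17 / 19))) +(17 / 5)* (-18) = -405501 / 6536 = -62.04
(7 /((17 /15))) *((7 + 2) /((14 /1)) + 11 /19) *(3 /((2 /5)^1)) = 73125 /1292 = 56.60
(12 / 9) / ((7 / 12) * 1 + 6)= 16 / 79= 0.20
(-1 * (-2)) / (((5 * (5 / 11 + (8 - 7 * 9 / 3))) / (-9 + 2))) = 77 / 345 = 0.22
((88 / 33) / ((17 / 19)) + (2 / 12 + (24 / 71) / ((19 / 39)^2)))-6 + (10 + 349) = 311606915 / 871454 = 357.57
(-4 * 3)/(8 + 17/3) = -36/41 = -0.88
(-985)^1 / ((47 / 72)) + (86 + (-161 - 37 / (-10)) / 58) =-38863171 / 27260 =-1425.65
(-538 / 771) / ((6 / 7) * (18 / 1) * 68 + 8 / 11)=-20713 / 31163820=-0.00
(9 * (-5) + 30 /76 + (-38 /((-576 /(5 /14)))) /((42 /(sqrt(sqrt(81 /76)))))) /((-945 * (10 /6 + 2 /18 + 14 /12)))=-19^(3 /4) * sqrt(2) /62826624 + 113 /7049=0.02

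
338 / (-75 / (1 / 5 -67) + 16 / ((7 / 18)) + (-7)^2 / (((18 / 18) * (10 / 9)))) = 1975610 / 504807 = 3.91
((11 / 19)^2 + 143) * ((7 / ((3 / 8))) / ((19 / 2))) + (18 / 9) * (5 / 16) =15488503 / 54872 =282.27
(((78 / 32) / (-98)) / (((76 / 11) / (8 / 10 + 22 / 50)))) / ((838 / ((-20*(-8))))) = -13299 / 15603560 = -0.00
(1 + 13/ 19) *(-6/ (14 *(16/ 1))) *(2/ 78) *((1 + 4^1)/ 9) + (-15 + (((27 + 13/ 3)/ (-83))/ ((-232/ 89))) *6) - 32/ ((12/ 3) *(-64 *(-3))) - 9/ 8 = -573006025/ 37455327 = -15.30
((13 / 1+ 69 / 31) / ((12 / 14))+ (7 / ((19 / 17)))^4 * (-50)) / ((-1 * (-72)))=-466133721179 / 436314708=-1068.34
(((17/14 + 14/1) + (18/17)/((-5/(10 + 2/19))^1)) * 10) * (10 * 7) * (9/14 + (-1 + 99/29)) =107898015/3857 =27974.60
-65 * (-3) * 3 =585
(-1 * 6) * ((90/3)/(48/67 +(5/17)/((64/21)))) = -4373760/19753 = -221.42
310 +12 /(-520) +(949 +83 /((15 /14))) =521213 /390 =1336.44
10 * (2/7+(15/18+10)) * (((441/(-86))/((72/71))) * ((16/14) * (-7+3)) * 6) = 663140/43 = 15421.86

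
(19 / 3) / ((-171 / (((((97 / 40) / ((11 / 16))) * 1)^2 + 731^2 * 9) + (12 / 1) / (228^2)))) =-63022004712877 / 353816100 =-178120.79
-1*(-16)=16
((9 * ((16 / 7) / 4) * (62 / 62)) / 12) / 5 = 3 / 35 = 0.09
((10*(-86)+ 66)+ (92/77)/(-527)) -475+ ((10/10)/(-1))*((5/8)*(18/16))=-3297496007/2597056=-1269.71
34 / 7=4.86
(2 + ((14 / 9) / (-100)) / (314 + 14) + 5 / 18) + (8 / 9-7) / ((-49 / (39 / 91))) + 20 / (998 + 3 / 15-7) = 7023461741 / 2986981200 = 2.35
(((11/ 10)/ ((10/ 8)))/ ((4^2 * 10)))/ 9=11/ 18000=0.00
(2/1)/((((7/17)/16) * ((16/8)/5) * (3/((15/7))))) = 6800/49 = 138.78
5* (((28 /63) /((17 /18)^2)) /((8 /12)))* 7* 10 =261.59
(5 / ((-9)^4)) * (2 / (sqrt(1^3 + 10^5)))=10 * sqrt(100001) / 656106561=0.00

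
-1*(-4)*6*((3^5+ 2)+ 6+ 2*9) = 6456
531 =531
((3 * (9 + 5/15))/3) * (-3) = -28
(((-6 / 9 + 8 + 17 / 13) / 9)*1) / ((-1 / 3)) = -337 / 117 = -2.88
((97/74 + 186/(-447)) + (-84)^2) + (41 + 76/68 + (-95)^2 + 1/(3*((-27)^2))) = 6609807735443/409935654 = 16124.01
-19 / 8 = -2.38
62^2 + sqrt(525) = 5 * sqrt(21) + 3844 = 3866.91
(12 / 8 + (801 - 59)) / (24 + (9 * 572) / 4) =1487 / 2622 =0.57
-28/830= -14/415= -0.03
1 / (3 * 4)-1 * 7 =-83 / 12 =-6.92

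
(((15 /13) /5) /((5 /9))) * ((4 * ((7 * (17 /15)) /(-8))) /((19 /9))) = -9639 /12350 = -0.78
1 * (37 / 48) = 37 / 48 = 0.77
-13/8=-1.62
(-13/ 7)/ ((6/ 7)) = -13/ 6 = -2.17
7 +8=15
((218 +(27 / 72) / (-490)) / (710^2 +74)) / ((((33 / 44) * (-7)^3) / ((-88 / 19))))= 0.00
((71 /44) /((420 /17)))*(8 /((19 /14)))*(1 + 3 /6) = 1207 /2090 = 0.58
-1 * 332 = -332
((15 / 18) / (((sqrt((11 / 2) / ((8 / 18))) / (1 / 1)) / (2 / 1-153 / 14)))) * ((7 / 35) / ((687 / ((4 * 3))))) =-250 * sqrt(22) / 158697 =-0.01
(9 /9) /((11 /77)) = 7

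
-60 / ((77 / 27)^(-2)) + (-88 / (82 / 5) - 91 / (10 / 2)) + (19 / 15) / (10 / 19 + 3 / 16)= -1102118533 / 2161971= -509.77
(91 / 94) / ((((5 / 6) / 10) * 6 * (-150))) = -91 / 7050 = -0.01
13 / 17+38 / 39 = 1.74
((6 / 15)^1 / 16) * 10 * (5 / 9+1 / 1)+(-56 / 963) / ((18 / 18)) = 637 / 1926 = 0.33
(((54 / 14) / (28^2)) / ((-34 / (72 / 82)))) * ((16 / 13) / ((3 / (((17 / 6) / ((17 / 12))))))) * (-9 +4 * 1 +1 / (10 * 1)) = 0.00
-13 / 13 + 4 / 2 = 1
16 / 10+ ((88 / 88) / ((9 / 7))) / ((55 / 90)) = 158 / 55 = 2.87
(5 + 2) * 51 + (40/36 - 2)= 356.11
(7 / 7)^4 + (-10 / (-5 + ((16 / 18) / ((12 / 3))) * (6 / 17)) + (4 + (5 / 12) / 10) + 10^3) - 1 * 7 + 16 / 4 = 6048539 / 6024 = 1004.07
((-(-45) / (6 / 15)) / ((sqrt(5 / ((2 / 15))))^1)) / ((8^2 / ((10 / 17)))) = 75* sqrt(6) / 1088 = 0.17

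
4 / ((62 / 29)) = 58 / 31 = 1.87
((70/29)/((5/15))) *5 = 36.21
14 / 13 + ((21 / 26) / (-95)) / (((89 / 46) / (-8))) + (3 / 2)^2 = 3.36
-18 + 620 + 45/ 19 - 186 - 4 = 7873/ 19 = 414.37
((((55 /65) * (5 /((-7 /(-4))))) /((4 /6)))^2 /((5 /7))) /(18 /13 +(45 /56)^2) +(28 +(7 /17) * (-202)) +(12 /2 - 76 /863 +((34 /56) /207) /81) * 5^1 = -47155313601421 /2849474723004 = -16.55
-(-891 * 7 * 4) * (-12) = -299376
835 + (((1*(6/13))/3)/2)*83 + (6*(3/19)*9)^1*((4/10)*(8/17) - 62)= 6599946/20995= 314.36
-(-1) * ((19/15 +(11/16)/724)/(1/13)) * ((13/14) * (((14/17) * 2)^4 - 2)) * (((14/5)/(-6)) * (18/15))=-8331016162963/181407612000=-45.92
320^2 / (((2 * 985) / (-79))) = -808960 / 197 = -4106.40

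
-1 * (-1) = 1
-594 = -594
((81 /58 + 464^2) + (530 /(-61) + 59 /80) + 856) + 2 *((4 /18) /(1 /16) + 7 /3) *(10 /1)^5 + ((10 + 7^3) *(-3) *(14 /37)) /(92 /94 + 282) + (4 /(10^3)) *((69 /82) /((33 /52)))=14072479317716739847 /10095601626000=1393921.81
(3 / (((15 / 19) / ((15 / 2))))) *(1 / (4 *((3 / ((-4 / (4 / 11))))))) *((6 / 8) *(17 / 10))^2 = -543609 / 12800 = -42.47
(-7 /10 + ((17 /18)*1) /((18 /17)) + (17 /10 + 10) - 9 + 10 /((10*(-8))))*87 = 51997 /216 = 240.73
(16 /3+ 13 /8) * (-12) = -167 /2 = -83.50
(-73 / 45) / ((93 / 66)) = -1606 / 1395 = -1.15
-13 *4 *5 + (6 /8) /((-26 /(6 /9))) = -13521 /52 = -260.02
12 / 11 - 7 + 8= 23 / 11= 2.09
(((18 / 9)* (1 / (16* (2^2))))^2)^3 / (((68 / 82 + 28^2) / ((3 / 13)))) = 41 / 149720412454912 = 0.00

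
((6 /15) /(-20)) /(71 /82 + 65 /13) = -41 /12025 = -0.00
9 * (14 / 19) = 126 / 19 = 6.63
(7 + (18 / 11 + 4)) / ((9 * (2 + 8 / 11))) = 139 / 270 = 0.51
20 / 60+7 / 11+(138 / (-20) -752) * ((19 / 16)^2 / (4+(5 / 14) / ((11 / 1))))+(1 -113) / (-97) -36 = -253816381571 / 848136960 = -299.26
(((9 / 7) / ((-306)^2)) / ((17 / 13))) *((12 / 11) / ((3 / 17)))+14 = 2803891 / 200277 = 14.00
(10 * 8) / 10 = 8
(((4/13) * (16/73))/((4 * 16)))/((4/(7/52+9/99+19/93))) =22865/201932016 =0.00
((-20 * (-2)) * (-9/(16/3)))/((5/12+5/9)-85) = 486/605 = 0.80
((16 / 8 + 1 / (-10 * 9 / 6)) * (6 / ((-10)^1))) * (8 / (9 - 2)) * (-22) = 5104 / 175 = 29.17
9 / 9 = 1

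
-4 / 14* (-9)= 18 / 7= 2.57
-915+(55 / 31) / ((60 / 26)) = -170047 / 186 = -914.23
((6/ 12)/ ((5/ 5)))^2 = 1/ 4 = 0.25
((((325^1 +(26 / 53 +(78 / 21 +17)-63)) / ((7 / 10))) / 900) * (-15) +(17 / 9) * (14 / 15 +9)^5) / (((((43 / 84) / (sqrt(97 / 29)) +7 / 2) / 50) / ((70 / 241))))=493121541472508791696 / 646426538649225-2230615009816734488 * sqrt(2813) / 1939279615947675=701836.84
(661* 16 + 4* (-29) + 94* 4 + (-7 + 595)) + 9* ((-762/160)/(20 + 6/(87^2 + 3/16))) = 737771549739/64592960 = 11421.86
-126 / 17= -7.41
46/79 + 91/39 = 691/237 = 2.92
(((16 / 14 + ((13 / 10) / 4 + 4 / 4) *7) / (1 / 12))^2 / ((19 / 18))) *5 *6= 2067660027 / 4655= 444180.46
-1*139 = -139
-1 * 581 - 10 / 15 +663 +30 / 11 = 2774 / 33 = 84.06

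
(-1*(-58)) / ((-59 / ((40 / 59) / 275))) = -464 / 191455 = -0.00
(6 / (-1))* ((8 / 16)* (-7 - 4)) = 33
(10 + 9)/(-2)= -19/2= -9.50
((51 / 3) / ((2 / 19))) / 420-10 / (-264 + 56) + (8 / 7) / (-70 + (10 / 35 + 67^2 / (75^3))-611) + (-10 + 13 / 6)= -2538959637013 / 342990878685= -7.40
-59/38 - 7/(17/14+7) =-10509/4370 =-2.40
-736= -736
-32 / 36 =-8 / 9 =-0.89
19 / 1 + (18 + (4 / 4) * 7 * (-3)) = 16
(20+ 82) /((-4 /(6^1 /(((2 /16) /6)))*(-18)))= 408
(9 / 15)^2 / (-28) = -0.01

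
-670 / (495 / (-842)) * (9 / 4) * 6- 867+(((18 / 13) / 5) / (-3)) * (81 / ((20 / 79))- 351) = 103828743 / 7150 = 14521.50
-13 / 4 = -3.25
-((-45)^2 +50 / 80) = -16205 / 8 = -2025.62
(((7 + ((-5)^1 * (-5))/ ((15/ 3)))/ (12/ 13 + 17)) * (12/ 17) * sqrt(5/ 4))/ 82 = 468 * sqrt(5)/ 162401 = 0.01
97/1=97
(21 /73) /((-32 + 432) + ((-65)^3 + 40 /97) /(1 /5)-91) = -2037 /9720895496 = -0.00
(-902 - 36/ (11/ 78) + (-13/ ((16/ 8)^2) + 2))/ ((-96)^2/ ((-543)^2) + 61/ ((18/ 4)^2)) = -135269349975/ 355371632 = -380.64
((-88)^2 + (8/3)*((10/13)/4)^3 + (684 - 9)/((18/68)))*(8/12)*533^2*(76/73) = 237478729576/117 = 2029732731.42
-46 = -46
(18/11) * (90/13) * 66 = 9720/13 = 747.69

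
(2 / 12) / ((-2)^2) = 1 / 24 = 0.04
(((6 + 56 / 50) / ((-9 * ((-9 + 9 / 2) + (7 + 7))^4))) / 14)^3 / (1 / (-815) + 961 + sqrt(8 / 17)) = -1566703971229886464 / 4508836363862418051046224939474253125 + 38359698147328 * sqrt(34) / 901767272772483610209244987894850625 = -0.00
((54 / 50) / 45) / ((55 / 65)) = 39 / 1375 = 0.03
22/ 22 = 1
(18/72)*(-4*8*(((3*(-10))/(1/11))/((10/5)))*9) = 11880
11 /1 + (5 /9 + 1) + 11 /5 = 664 /45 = 14.76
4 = 4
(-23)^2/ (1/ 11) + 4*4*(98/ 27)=158681/ 27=5877.07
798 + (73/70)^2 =3915529/4900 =799.09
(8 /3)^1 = 8 /3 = 2.67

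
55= 55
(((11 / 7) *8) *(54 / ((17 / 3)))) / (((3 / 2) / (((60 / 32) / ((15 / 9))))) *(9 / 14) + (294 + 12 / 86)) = 34056 / 83861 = 0.41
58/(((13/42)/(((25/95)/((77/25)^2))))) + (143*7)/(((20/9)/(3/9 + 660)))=1244594166087/4184180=297452.35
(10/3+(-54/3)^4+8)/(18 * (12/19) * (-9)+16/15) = -14960695/14428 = -1036.92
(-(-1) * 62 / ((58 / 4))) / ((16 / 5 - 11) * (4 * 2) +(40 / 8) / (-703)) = -435860 / 6361469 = -0.07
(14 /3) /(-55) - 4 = -674 /165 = -4.08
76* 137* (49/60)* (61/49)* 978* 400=4141060640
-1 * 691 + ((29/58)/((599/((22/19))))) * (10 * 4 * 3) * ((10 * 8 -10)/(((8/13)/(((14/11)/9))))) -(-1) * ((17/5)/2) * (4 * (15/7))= -161221205/239001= -674.56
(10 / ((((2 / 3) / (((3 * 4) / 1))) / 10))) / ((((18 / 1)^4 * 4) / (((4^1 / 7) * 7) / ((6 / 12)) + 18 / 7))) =925 / 20412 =0.05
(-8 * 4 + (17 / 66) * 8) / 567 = -988 / 18711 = -0.05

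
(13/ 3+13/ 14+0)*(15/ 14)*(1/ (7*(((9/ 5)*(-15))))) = -1105/ 37044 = -0.03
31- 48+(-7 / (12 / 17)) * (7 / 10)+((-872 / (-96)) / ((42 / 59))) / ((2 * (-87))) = -10530097 / 438480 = -24.01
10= 10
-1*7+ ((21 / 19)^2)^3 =-243555046 / 47045881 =-5.18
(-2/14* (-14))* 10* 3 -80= -20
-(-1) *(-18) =-18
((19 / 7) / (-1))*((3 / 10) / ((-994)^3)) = 57 / 68747544880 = 0.00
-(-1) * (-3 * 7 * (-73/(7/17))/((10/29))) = 107967/10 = 10796.70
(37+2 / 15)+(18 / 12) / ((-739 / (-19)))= 824101 / 22170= 37.17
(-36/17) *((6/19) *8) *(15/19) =-25920/6137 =-4.22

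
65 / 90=13 / 18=0.72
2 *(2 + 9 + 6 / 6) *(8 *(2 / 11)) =384 / 11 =34.91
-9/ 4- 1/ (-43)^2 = -16645/ 7396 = -2.25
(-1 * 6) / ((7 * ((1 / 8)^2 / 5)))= -1920 / 7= -274.29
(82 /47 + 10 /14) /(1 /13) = 10517 /329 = 31.97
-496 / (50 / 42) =-10416 / 25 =-416.64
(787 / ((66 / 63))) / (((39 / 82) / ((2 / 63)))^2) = 10583576 / 3162159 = 3.35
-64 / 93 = -0.69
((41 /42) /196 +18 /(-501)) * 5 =-212725 /1374744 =-0.15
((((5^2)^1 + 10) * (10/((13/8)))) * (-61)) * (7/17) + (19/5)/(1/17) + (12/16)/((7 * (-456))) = -25138563057/4702880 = -5345.35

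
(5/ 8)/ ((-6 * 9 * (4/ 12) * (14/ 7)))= -0.02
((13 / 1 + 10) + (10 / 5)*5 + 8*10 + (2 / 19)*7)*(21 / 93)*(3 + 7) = 151270 / 589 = 256.83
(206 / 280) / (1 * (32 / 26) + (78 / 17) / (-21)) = 22763 / 31320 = 0.73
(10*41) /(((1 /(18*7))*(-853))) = -51660 /853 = -60.56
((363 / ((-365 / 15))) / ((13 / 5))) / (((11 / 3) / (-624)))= 976.44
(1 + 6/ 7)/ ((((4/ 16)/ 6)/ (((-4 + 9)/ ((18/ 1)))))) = 260/ 21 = 12.38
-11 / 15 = -0.73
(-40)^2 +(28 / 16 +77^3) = 1832539 / 4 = 458134.75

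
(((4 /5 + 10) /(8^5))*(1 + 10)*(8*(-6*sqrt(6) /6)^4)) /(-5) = -2673 /12800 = -0.21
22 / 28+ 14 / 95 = 1241 / 1330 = 0.93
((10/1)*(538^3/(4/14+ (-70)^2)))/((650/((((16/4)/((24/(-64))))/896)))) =-19465109/3344445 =-5.82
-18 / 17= -1.06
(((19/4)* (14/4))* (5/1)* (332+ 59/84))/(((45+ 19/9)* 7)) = 7964895/94976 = 83.86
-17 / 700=-0.02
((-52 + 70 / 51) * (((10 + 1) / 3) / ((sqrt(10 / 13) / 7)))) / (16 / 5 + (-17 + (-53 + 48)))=99407 * sqrt(130) / 14382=78.81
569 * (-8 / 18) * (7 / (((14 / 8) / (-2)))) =18208 / 9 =2023.11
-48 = -48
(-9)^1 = -9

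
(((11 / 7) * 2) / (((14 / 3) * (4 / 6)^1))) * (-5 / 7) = -495 / 686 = -0.72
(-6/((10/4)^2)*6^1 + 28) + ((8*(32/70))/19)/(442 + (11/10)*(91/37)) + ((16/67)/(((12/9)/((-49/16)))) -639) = -90511243975151/146622485100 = -617.31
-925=-925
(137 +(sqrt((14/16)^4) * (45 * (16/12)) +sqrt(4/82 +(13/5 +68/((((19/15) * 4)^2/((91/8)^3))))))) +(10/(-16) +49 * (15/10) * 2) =sqrt(242431079346390)/249280 +5269/16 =391.77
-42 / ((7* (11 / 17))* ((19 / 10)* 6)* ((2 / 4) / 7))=-2380 / 209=-11.39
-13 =-13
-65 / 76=-0.86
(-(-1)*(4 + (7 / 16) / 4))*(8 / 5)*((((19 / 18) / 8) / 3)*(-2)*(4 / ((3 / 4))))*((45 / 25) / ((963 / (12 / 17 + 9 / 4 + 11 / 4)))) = -484709 / 14733900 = -0.03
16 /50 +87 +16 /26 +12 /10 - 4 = 27669 /325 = 85.14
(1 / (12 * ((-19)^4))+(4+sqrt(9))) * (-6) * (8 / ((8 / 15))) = -164204475 / 260642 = -630.00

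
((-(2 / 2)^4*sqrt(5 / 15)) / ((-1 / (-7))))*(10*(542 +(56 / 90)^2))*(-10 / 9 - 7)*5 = 1122497348*sqrt(3) / 2187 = 888990.60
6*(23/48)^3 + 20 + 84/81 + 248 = 14913173/55296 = 269.70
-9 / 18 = -0.50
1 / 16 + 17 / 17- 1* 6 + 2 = -47 / 16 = -2.94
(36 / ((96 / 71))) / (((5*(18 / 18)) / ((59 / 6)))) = 4189 / 80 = 52.36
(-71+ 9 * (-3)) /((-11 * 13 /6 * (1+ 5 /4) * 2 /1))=392 /429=0.91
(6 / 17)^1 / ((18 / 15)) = 5 / 17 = 0.29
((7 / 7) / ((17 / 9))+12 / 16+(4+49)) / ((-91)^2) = 3691 / 563108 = 0.01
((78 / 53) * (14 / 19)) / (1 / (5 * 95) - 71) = -6825 / 446843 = -0.02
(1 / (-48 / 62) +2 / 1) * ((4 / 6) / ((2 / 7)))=119 / 72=1.65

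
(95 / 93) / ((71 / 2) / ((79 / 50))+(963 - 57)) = 7505 / 6821457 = 0.00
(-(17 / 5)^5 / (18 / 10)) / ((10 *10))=-1419857 / 562500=-2.52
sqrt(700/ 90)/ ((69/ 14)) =14 * sqrt(70)/ 207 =0.57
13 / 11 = 1.18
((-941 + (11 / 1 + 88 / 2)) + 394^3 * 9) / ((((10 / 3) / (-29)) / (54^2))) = -13964881286124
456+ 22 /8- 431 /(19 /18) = 3833 /76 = 50.43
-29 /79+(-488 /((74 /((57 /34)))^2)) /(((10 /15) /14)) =-351742729 /62511278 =-5.63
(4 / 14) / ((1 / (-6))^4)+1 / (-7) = 2591 / 7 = 370.14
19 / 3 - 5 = 4 / 3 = 1.33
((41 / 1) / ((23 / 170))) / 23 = 6970 / 529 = 13.18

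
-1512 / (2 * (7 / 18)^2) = -34992 / 7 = -4998.86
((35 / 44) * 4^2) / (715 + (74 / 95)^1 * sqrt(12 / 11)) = 903402500 / 50751796163 - 1968400 * sqrt(33) / 558269757793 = 0.02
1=1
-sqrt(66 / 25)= -1.62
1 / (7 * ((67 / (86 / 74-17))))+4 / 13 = 61794 / 225589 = 0.27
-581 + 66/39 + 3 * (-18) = -8233/13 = -633.31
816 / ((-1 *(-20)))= 204 / 5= 40.80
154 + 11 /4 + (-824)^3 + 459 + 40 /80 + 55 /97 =-217076535587 /388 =-559475607.18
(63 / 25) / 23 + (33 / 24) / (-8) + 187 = 6879307 / 36800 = 186.94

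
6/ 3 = 2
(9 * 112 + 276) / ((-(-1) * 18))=71.33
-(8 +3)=-11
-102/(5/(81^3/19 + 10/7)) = -379468254/665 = -570628.95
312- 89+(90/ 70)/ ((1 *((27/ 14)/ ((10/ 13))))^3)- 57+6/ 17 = 13594748692/ 81682263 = 166.43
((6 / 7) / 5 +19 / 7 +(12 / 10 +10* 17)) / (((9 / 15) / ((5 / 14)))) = 10155 / 98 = 103.62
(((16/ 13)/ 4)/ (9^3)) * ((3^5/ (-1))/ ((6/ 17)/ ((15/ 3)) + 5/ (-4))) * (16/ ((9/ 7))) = 152320/ 140751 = 1.08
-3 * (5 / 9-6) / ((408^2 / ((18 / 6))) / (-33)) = -539 / 55488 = -0.01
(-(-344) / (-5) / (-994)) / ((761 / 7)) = 172 / 270155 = 0.00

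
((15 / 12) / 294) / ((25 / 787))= 787 / 5880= 0.13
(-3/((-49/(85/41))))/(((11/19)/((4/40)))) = 969/44198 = 0.02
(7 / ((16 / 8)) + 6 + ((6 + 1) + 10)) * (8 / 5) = 212 / 5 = 42.40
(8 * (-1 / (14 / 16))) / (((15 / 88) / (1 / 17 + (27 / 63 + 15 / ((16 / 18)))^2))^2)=-30842455701761209 / 1092875175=-28221389.24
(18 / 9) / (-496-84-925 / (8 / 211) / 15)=-48 / 52955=-0.00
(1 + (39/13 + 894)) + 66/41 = 36884/41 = 899.61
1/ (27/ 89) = 89/ 27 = 3.30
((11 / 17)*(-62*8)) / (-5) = 5456 / 85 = 64.19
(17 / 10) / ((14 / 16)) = 68 / 35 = 1.94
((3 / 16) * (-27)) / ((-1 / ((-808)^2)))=3305124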